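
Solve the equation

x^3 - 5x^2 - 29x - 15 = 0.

x = -3 or x = -0.5826 or x = 8.5826

Possible rational roots are divisors of -15. Testing x = -3 gives 0, so (x + 3) is a factor.
Divide: x^3 - 5x^2 - 29x - 15 = (x + 3)(x^2 - 8x - 5).
Apply the quadratic formula to x^2 - 8x - 5 = 0: x = (8 +/- sqrt(84))/2, i.e. x ~= 8.5826 or x ~= -0.5826.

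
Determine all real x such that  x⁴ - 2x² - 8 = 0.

Let u = x². The equation becomes u² - 2u - 8 = 0.
Factor: (u + 2)(u - 4) = 0, so u = -2 or u = 4.
x² = -2 < 0 has no real solution.
x² = 4 gives x = ±2.

x = -2 or x = 2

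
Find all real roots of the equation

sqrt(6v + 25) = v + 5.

v = -4 or v = 0

Square both sides: 6v + 25 = (v + 5)^2.
Expand and rearrange: v^2 + 4v = 0.
Solving gives v = 0 or v = -4.
Check each candidate in the original equation:
  v = 0: sqrt(25) = 5, while v + 5 = 5 — valid.
  v = -4: sqrt(1) = 1, while v + 5 = 1 — valid.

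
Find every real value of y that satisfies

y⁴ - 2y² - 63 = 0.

y = -3 or y = 3

Let u = y². The equation becomes u² - 2u - 63 = 0.
Factor: (u - 9)(u + 7) = 0, so u = 9 or u = -7.
y² = 9 gives y = ±3.
y² = -7 < 0 has no real solution.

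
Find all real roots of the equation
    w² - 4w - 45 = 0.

Factor: (w - 9)(w + 5) = 0.
So w = 9 or w = -5.

w = -5 or w = 9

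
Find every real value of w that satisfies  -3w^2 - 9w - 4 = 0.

w = -2.4574 or w = -0.5426

Discriminant: (-9)^2 - 4*(-3)*(-4) = 33.
Quadratic formula: w = (9 +/- sqrt(33)) / (-6).
So w = -3/2 - sqrt(33)/6 ~= -2.4574 or w = -3/2 + sqrt(33)/6 ~= -0.5426.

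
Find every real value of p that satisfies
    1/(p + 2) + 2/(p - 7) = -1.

p = -3.2426 or p = 5.2426

Multiply both sides by (p + 2)(p - 7):
(p - 7) + 2(p + 2) = -(p + 2)(p - 7).
Expand and collect terms: -p² + 2p + 17 = 0.
By the quadratic formula, p = (-2 ± √72) / -2, so p ≈ -3.2426 or p ≈ 5.2426.
Neither value makes a denominator zero (p ≠ -2, p ≠ 7), so both are valid.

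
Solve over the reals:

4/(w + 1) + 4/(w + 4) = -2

Multiply both sides by (w + 1)(w + 4):
4(w + 4) + 4(w + 1) = -2(w + 1)(w + 4).
Expand and collect terms: -2w^2 - 18w - 28 = 0.
Factor or apply the quadratic formula: w = -7 or w = -2.
Neither value makes a denominator zero (w != -1, w != -4), so both are valid.

w = -7 or w = -2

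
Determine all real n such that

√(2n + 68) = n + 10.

n = -2

Square both sides: 2n + 68 = (n + 10)².
Expand and rearrange: n² + 18n + 32 = 0.
Solving gives n = -2 or n = -16.
Check each candidate in the original equation:
  n = -2: √(64) = 8, while n + 10 = 8 — valid.
  n = -16: √(36) = 6, while n + 10 = -6 — extraneous.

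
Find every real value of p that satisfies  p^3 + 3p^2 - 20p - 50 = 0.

p = -5 or p = -2.3166 or p = 4.3166

Possible rational roots are divisors of -50. Testing p = -5 gives 0, so (p + 5) is a factor.
Divide: p^3 + 3p^2 - 20p - 50 = (p + 5)(p^2 - 2p - 10).
Apply the quadratic formula to p^2 - 2p - 10 = 0: p = (2 +/- sqrt(44))/2, i.e. p ~= 4.3166 or p ~= -2.3166.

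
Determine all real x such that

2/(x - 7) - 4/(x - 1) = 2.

x = -0.772 or x = 7.772

Multiply both sides by (x - 7)(x - 1):
2(x - 1) - 4(x - 7) = 2(x - 7)(x - 1).
Expand and collect terms: 2x^2 - 14x - 12 = 0.
By the quadratic formula, x = (14 +/- sqrt(292)) / 4, so x ~= 7.772 or x ~= -0.772.
Neither value makes a denominator zero (x != 7, x != 1), so both are valid.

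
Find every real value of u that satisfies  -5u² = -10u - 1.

Rearrange to standard form: -5u² + 10u + 1 = 0.
Discriminant: (10)² − 4·(-5)·1 = 120.
Quadratic formula: u = (-10 ± √120) / (-10).
So u = 1 - √(30)/5 ≈ -0.0954 or u = 1 + √(30)/5 ≈ 2.0954.

u = -0.0954 or u = 2.0954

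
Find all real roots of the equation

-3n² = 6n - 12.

Rearrange to standard form: -3n² - 6n + 12 = 0.
Discriminant: (-6)² − 4·(-3)·12 = 180.
Quadratic formula: n = (6 ± √180) / (-6).
So n = -√(5) - 1 ≈ -3.2361 or n = -1 + √(5) ≈ 1.2361.

n = -3.2361 or n = 1.2361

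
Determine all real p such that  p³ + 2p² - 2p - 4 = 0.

Possible rational roots are divisors of -4. Testing p = -2 gives 0, so (p + 2) is a factor.
Divide: p³ + 2p² - 2p - 4 = (p + 2)(p² - 2).
Apply the quadratic formula to p² - 2 = 0: p = (0 ± √8)/2, i.e. p ≈ 1.4142 or p ≈ -1.4142.

p = -2 or p = -1.4142 or p = 1.4142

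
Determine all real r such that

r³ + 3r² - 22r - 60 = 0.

r = -5 or r = -2.6056 or r = 4.6056

Possible rational roots are divisors of -60. Testing r = -5 gives 0, so (r + 5) is a factor.
Divide: r³ + 3r² - 22r - 60 = (r + 5)(r² - 2r - 12).
Apply the quadratic formula to r² - 2r - 12 = 0: r = (2 ± √52)/2, i.e. r ≈ 4.6056 or r ≈ -2.6056.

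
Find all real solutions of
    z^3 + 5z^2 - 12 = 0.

z = -4.3723 or z = -2 or z = 1.3723

Possible rational roots are divisors of -12. Testing z = -2 gives 0, so (z + 2) is a factor.
Divide: z^3 + 5z^2 - 12 = (z + 2)(z^2 + 3z - 6).
Apply the quadratic formula to z^2 + 3z - 6 = 0: z = (-3 +/- sqrt(33))/2, i.e. z ~= 1.3723 or z ~= -4.3723.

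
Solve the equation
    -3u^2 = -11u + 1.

Rearrange to standard form: -3u^2 + 11u - 1 = 0.
Discriminant: (11)^2 - 4*(-3)*(-1) = 109.
Quadratic formula: u = (-11 +/- sqrt(109)) / (-6).
So u = 11/6 - sqrt(109)/6 ~= 0.0933 or u = sqrt(109)/6 + 11/6 ~= 3.5734.

u = 0.0933 or u = 3.5734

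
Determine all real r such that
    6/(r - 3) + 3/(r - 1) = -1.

Multiply both sides by (r - 3)(r - 1):
6(r - 1) + 3(r - 3) = -(r - 3)(r - 1).
Expand and collect terms: -r² - 5r + 12 = 0.
By the quadratic formula, r = (5 ± √73) / -2, so r ≈ -6.772 or r ≈ 1.772.
Neither value makes a denominator zero (r ≠ 3, r ≠ 1), so both are valid.

r = -6.772 or r = 1.772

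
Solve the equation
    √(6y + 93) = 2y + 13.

y = -2

Square both sides: 6y + 93 = (2y + 13)².
Expand and rearrange: 4y² + 46y + 76 = 0.
Solving gives y = -2 or y = -9.5.
Check each candidate in the original equation:
  y = -2: √(81) = 9, while 2y + 13 = 9 — valid.
  y = -9.5: √(36) = 6, while 2y + 13 = -6 — extraneous.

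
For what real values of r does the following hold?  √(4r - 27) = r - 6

Square both sides: 4r - 27 = (r - 6)².
Expand and rearrange: r² - 16r + 63 = 0.
Solving gives r = 9 or r = 7.
Check each candidate in the original equation:
  r = 9: √(9) = 3, while r - 6 = 3 — valid.
  r = 7: √(1) = 1, while r - 6 = 1 — valid.

r = 7 or r = 9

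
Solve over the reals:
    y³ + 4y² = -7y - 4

y = -1

Rearrange: y³ + 4y² + 7y + 4 = 0.
Possible rational roots are divisors of 4. Testing y = -1 gives 0, so (y + 1) is a factor.
Divide: y³ + 4y² + 7y + 4 = (y + 1)(y² + 3y + 4).
The quadratic y² + 3y + 4 has discriminant -7 < 0, so no further real roots.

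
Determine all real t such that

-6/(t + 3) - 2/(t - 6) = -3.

t = -1.1701 or t = 6.8368

Multiply both sides by (t + 3)(t - 6):
-6(t - 6) - 2(t + 3) = -3(t + 3)(t - 6).
Expand and collect terms: -3t^2 + 17t + 24 = 0.
By the quadratic formula, t = (-17 +/- sqrt(577)) / -6, so t ~= -1.1701 or t ~= 6.8368.
Neither value makes a denominator zero (t != -3, t != 6), so both are valid.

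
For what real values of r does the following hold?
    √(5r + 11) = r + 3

r = -2 or r = 1

Square both sides: 5r + 11 = (r + 3)².
Expand and rearrange: r² + r - 2 = 0.
Solving gives r = 1 or r = -2.
Check each candidate in the original equation:
  r = 1: √(16) = 4, while r + 3 = 4 — valid.
  r = -2: √(1) = 1, while r + 3 = 1 — valid.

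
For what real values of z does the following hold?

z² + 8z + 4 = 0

z = -7.4641 or z = -0.5359

Discriminant: (8)² − 4·1·4 = 48.
Quadratic formula: z = (-8 ± √48) / 2.
So z = -4 + 2·√(3) ≈ -0.5359 or z = -4 - 2·√(3) ≈ -7.4641.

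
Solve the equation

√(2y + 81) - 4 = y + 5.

y = 0

Isolate the radical: √(2y + 81) = y + 9.
Square both sides: 2y + 81 = (y + 9)².
Expand and rearrange: y² + 16y = 0.
Solving gives y = 0 or y = -16.
Check each candidate in the original equation:
  y = 0: √(81) = 9, while y + 9 = 9 — valid.
  y = -16: √(49) = 7, while y + 9 = -7 — extraneous.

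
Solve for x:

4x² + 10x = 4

x = -2.8508 or x = 0.3508

Rearrange to standard form: 4x² + 10x - 4 = 0.
Discriminant: (10)² − 4·4·(-4) = 164.
Quadratic formula: x = (-10 ± √164) / 8.
So x = -5/4 + √(41)/4 ≈ 0.3508 or x = -√(41)/4 - 5/4 ≈ -2.8508.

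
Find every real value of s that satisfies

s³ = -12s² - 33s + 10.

s = -7.2749 or s = -5 or s = 0.2749

Rearrange: s³ + 12s² + 33s - 10 = 0.
Possible rational roots are divisors of -10. Testing s = -5 gives 0, so (s + 5) is a factor.
Divide: s³ + 12s² + 33s - 10 = (s + 5)(s² + 7s - 2).
Apply the quadratic formula to s² + 7s - 2 = 0: s = (-7 ± √57)/2, i.e. s ≈ 0.2749 or s ≈ -7.2749.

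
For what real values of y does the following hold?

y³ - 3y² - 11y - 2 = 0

Possible rational roots are divisors of -2. Testing y = -2 gives 0, so (y + 2) is a factor.
Divide: y³ - 3y² - 11y - 2 = (y + 2)(y² - 5y - 1).
Apply the quadratic formula to y² - 5y - 1 = 0: y = (5 ± √29)/2, i.e. y ≈ 5.1926 or y ≈ -0.1926.

y = -2 or y = -0.1926 or y = 5.1926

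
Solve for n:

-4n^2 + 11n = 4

n = 0.4313 or n = 2.3187

Rearrange to standard form: -4n^2 + 11n - 4 = 0.
Discriminant: (11)^2 - 4*(-4)*(-4) = 57.
Quadratic formula: n = (-11 +/- sqrt(57)) / (-8).
So n = 11/8 - sqrt(57)/8 ~= 0.4313 or n = sqrt(57)/8 + 11/8 ~= 2.3187.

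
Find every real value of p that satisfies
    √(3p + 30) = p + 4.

p = 2

Square both sides: 3p + 30 = (p + 4)².
Expand and rearrange: p² + 5p - 14 = 0.
Solving gives p = 2 or p = -7.
Check each candidate in the original equation:
  p = 2: √(36) = 6, while p + 4 = 6 — valid.
  p = -7: √(9) = 3, while p + 4 = -3 — extraneous.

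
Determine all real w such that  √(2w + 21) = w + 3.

w = 2

Square both sides: 2w + 21 = (w + 3)².
Expand and rearrange: w² + 4w - 12 = 0.
Solving gives w = 2 or w = -6.
Check each candidate in the original equation:
  w = 2: √(25) = 5, while w + 3 = 5 — valid.
  w = -6: √(9) = 3, while w + 3 = -3 — extraneous.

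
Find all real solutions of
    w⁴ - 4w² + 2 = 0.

Let u = w². The equation becomes u² - 4u + 2 = 0.
By the quadratic formula, u = √(2) + 2 or u = 2 - √(2).
w² = √(2) + 2 gives w = ±√(√(2) + 2) ≈ ±1.8478.
w² = 2 - √(2) gives w = ±√(2 - √(2)) ≈ ±0.7654.

w = -1.8478 or w = -0.7654 or w = 0.7654 or w = 1.8478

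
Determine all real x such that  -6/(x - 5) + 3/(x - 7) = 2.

Multiply both sides by (x - 5)(x - 7):
-6(x - 7) + 3(x - 5) = 2(x - 5)(x - 7).
Expand and collect terms: 2x^2 - 21x + 43 = 0.
By the quadratic formula, x = (21 +/- sqrt(97)) / 4, so x ~= 7.7122 or x ~= 2.7878.
Neither value makes a denominator zero (x != 5, x != 7), so both are valid.

x = 2.7878 or x = 7.7122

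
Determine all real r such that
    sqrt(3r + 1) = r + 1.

Square both sides: 3r + 1 = (r + 1)^2.
Expand and rearrange: r^2 - r = 0.
Solving gives r = 1 or r = 0.
Check each candidate in the original equation:
  r = 1: sqrt(4) = 2, while r + 1 = 2 — valid.
  r = 0: sqrt(1) = 1, while r + 1 = 1 — valid.

r = 0 or r = 1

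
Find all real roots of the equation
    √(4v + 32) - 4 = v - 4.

Isolate the radical: √(4v + 32) = v.
Square both sides: 4v + 32 = (v)².
Expand and rearrange: v² - 4v - 32 = 0.
Solving gives v = 8 or v = -4.
Check each candidate in the original equation:
  v = 8: √(64) = 8, while v = 8 — valid.
  v = -4: √(16) = 4, while v = -4 — extraneous.

v = 8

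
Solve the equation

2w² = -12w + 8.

w = -6.6056 or w = 0.6056

Rearrange to standard form: 2w² + 12w - 8 = 0.
Discriminant: (12)² − 4·2·(-8) = 208.
Quadratic formula: w = (-12 ± √208) / 4.
So w = -3 + √(13) ≈ 0.6056 or w = -√(13) - 3 ≈ -6.6056.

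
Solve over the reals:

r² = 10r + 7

Rearrange to standard form: r² - 10r - 7 = 0.
Discriminant: (-10)² − 4·1·(-7) = 128.
Quadratic formula: r = (10 ± √128) / 2.
So r = 5 + 4·√(2) ≈ 10.6569 or r = 5 - 4·√(2) ≈ -0.6569.

r = -0.6569 or r = 10.6569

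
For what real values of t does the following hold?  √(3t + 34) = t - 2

t = 10

Square both sides: 3t + 34 = (t - 2)².
Expand and rearrange: t² - 7t - 30 = 0.
Solving gives t = 10 or t = -3.
Check each candidate in the original equation:
  t = 10: √(64) = 8, while t - 2 = 8 — valid.
  t = -3: √(25) = 5, while t - 2 = -5 — extraneous.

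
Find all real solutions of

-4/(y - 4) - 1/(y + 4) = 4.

Multiply both sides by (y - 4)(y + 4):
-4(y + 4) - (y - 4) = 4(y - 4)(y + 4).
Expand and collect terms: 4y^2 + 5y - 52 = 0.
By the quadratic formula, y = (-5 +/- sqrt(857)) / 8, so y ~= 3.0343 or y ~= -4.2843.
Neither value makes a denominator zero (y != 4, y != -4), so both are valid.

y = -4.2843 or y = 3.0343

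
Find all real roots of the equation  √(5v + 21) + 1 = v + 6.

v = -4 or v = -1

Isolate the radical: √(5v + 21) = v + 5.
Square both sides: 5v + 21 = (v + 5)².
Expand and rearrange: v² + 5v + 4 = 0.
Solving gives v = -1 or v = -4.
Check each candidate in the original equation:
  v = -1: √(16) = 4, while v + 5 = 4 — valid.
  v = -4: √(1) = 1, while v + 5 = 1 — valid.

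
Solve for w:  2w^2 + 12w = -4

Rearrange to standard form: 2w^2 + 12w + 4 = 0.
Discriminant: (12)^2 - 4*2*4 = 112.
Quadratic formula: w = (-12 +/- sqrt(112)) / 4.
So w = -3 + sqrt(7) ~= -0.3542 or w = -3 - sqrt(7) ~= -5.6458.

w = -5.6458 or w = -0.3542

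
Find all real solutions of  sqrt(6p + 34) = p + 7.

p = -5 or p = -3

Square both sides: 6p + 34 = (p + 7)^2.
Expand and rearrange: p^2 + 8p + 15 = 0.
Solving gives p = -3 or p = -5.
Check each candidate in the original equation:
  p = -3: sqrt(16) = 4, while p + 7 = 4 — valid.
  p = -5: sqrt(4) = 2, while p + 7 = 2 — valid.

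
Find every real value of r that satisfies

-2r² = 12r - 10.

r = -6.7417 or r = 0.7417

Rearrange to standard form: -2r² - 12r + 10 = 0.
Discriminant: (-12)² − 4·(-2)·10 = 224.
Quadratic formula: r = (12 ± √224) / (-4).
So r = -√(14) - 3 ≈ -6.7417 or r = -3 + √(14) ≈ 0.7417.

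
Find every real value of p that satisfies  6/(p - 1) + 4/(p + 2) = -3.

Multiply both sides by (p - 1)(p + 2):
6(p + 2) + 4(p - 1) = -3(p - 1)(p + 2).
Expand and collect terms: -3p^2 - 13p - 2 = 0.
By the quadratic formula, p = (13 +/- sqrt(145)) / -6, so p ~= -4.1736 or p ~= -0.1597.
Neither value makes a denominator zero (p != 1, p != -2), so both are valid.

p = -4.1736 or p = -0.1597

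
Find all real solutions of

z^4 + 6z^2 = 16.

z = -1.4142 or z = 1.4142

Let u = z^2. The equation becomes u^2 + 6u - 16 = 0.
Factor: (u + 8)(u - 2) = 0, so u = -8 or u = 2.
z^2 = -8 < 0 has no real solution.
z^2 = 2 gives z = +/-sqrt(2) ~= +/-1.4142.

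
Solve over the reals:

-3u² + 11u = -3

Rearrange to standard form: -3u² + 11u + 3 = 0.
Discriminant: (11)² − 4·(-3)·3 = 157.
Quadratic formula: u = (-11 ± √157) / (-6).
So u = 11/6 - √(157)/6 ≈ -0.255 or u = 11/6 + √(157)/6 ≈ 3.9217.

u = -0.255 or u = 3.9217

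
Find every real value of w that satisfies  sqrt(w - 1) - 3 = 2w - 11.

w = 5

Isolate the radical: sqrt(w - 1) = 2w - 8.
Square both sides: w - 1 = (2w - 8)^2.
Expand and rearrange: 4w^2 - 33w + 65 = 0.
Solving gives w = 5 or w = 3.25.
Check each candidate in the original equation:
  w = 5: sqrt(4) = 2, while 2w - 8 = 2 — valid.
  w = 3.25: sqrt(2.25) = 1.5, while 2w - 8 = -1.5 — extraneous.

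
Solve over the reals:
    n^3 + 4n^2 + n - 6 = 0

n = -3 or n = -2 or n = 1

Possible rational roots are divisors of -6. Testing n = -3 gives 0, so (n + 3) is a factor.
Divide: n^3 + 4n^2 + n - 6 = (n + 3)(n^2 + n - 2).
Factor the quadratic: n = 1 or n = -2.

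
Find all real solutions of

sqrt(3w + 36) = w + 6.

Square both sides: 3w + 36 = (w + 6)^2.
Expand and rearrange: w^2 + 9w = 0.
Solving gives w = 0 or w = -9.
Check each candidate in the original equation:
  w = 0: sqrt(36) = 6, while w + 6 = 6 — valid.
  w = -9: sqrt(9) = 3, while w + 6 = -3 — extraneous.

w = 0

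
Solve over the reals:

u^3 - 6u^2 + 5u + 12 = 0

Possible rational roots are divisors of 12. Testing u = 4 gives 0, so (u - 4) is a factor.
Divide: u^3 - 6u^2 + 5u + 12 = (u - 4)(u^2 - 2u - 3).
Factor the quadratic: u = 3 or u = -1.

u = -1 or u = 3 or u = 4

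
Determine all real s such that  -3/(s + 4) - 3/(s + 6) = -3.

Multiply both sides by (s + 4)(s + 6):
-3(s + 6) - 3(s + 4) = -3(s + 4)(s + 6).
Expand and collect terms: -3s^2 - 24s - 42 = 0.
By the quadratic formula, s = (24 +/- sqrt(72)) / -6, so s ~= -5.4142 or s ~= -2.5858.
Neither value makes a denominator zero (s != -4, s != -6), so both are valid.

s = -5.4142 or s = -2.5858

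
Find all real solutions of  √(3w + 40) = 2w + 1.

w = 3

Square both sides: 3w + 40 = (2w + 1)².
Expand and rearrange: 4w² + w - 39 = 0.
Solving gives w = 3 or w = -3.25.
Check each candidate in the original equation:
  w = 3: √(49) = 7, while 2w + 1 = 7 — valid.
  w = -3.25: √(30.25) = 5.5, while 2w + 1 = -5.5 — extraneous.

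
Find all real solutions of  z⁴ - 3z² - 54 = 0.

Let u = z². The equation becomes u² - 3u - 54 = 0.
Factor: (u - 9)(u + 6) = 0, so u = 9 or u = -6.
z² = 9 gives z = ±3.
z² = -6 < 0 has no real solution.

z = -3 or z = 3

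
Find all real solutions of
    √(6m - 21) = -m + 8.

m = 5

Square both sides: 6m - 21 = (-m + 8)².
Expand and rearrange: m² - 22m + 85 = 0.
Solving gives m = 17 or m = 5.
Check each candidate in the original equation:
  m = 17: √(81) = 9, while -m + 8 = -9 — extraneous.
  m = 5: √(9) = 3, while -m + 8 = 3 — valid.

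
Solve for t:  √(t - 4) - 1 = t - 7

t = 8

Isolate the radical: √(t - 4) = t - 6.
Square both sides: t - 4 = (t - 6)².
Expand and rearrange: t² - 13t + 40 = 0.
Solving gives t = 8 or t = 5.
Check each candidate in the original equation:
  t = 8: √(4) = 2, while t - 6 = 2 — valid.
  t = 5: √(1) = 1, while t - 6 = -1 — extraneous.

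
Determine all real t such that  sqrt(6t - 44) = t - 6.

t = 8 or t = 10

Square both sides: 6t - 44 = (t - 6)^2.
Expand and rearrange: t^2 - 18t + 80 = 0.
Solving gives t = 10 or t = 8.
Check each candidate in the original equation:
  t = 10: sqrt(16) = 4, while t - 6 = 4 — valid.
  t = 8: sqrt(4) = 2, while t - 6 = 2 — valid.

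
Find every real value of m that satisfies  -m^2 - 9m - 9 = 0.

Discriminant: (-9)^2 - 4*(-1)*(-9) = 45.
Quadratic formula: m = (9 +/- sqrt(45)) / (-2).
So m = -9/2 - 3*sqrt(5)/2 ~= -7.8541 or m = -9/2 + 3*sqrt(5)/2 ~= -1.1459.

m = -7.8541 or m = -1.1459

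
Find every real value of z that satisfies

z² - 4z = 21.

Bring every term to one side: z² - 4z - 21 = 0.
Factor: (z - 7)(z + 3) = 0.
So z = 7 or z = -3.

z = -3 or z = 7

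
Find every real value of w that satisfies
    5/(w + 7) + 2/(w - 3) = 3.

Multiply both sides by (w + 7)(w - 3):
5(w - 3) + 2(w + 7) = 3(w + 7)(w - 3).
Expand and collect terms: 3w² + 5w - 62 = 0.
By the quadratic formula, w = (-5 ± √769) / 6, so w ≈ 3.7885 or w ≈ -5.4551.
Neither value makes a denominator zero (w ≠ -7, w ≠ 3), so both are valid.

w = -5.4551 or w = 3.7885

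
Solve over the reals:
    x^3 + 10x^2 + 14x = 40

x = -7.3589 or x = -4 or x = 1.3589

Rearrange: x^3 + 10x^2 + 14x - 40 = 0.
Possible rational roots are divisors of -40. Testing x = -4 gives 0, so (x + 4) is a factor.
Divide: x^3 + 10x^2 + 14x - 40 = (x + 4)(x^2 + 6x - 10).
Apply the quadratic formula to x^2 + 6x - 10 = 0: x = (-6 +/- sqrt(76))/2, i.e. x ~= 1.3589 or x ~= -7.3589.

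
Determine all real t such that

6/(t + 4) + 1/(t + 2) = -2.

Multiply both sides by (t + 4)(t + 2):
6(t + 2) + (t + 4) = -2(t + 4)(t + 2).
Expand and collect terms: -2t² - 19t - 32 = 0.
By the quadratic formula, t = (19 ± √105) / -4, so t ≈ -7.3117 or t ≈ -2.1883.
Neither value makes a denominator zero (t ≠ -4, t ≠ -2), so both are valid.

t = -7.3117 or t = -2.1883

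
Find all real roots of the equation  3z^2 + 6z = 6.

z = -2.7321 or z = 0.7321

Rearrange to standard form: 3z^2 + 6z - 6 = 0.
Discriminant: (6)^2 - 4*3*(-6) = 108.
Quadratic formula: z = (-6 +/- sqrt(108)) / 6.
So z = -1 + sqrt(3) ~= 0.7321 or z = -sqrt(3) - 1 ~= -2.7321.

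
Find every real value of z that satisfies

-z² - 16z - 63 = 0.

z = -9 or z = -7

Factor: -1(z + 7)(z + 9) = 0.
So z = -7 or z = -9.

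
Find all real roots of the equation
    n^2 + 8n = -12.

n = -6 or n = -2

Bring every term to one side: n^2 + 8n + 12 = 0.
Factor: (n + 6)(n + 2) = 0.
So n = -6 or n = -2.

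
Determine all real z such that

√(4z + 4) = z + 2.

Square both sides: 4z + 4 = (z + 2)².
Expand and rearrange: z² = 0.
This gives the repeated root z = 0.
Check in the original equation:
  z = 0: √(4) = 2, while z + 2 = 2 — valid.

z = 0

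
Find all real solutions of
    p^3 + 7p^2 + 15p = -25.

p = -5

Rearrange: p^3 + 7p^2 + 15p + 25 = 0.
Possible rational roots are divisors of 25. Testing p = -5 gives 0, so (p + 5) is a factor.
Divide: p^3 + 7p^2 + 15p + 25 = (p + 5)(p^2 + 2p + 5).
The quadratic p^2 + 2p + 5 has discriminant -16 < 0, so no further real roots.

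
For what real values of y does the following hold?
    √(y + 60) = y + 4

y = 4

Square both sides: y + 60 = (y + 4)².
Expand and rearrange: y² + 7y - 44 = 0.
Solving gives y = 4 or y = -11.
Check each candidate in the original equation:
  y = 4: √(64) = 8, while y + 4 = 8 — valid.
  y = -11: √(49) = 7, while y + 4 = -7 — extraneous.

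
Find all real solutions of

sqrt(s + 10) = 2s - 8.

s = 6

Square both sides: s + 10 = (2s - 8)^2.
Expand and rearrange: 4s^2 - 33s + 54 = 0.
Solving gives s = 6 or s = 2.25.
Check each candidate in the original equation:
  s = 6: sqrt(16) = 4, while 2s - 8 = 4 — valid.
  s = 2.25: sqrt(12.25) = 3.5, while 2s - 8 = -3.5 — extraneous.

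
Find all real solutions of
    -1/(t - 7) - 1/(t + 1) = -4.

Multiply both sides by (t - 7)(t + 1):
-(t + 1) - (t - 7) = -4(t - 7)(t + 1).
Expand and collect terms: -4t^2 + 26t + 22 = 0.
By the quadratic formula, t = (-26 +/- sqrt(1028)) / -8, so t ~= -0.7578 or t ~= 7.2578.
Neither value makes a denominator zero (t != 7, t != -1), so both are valid.

t = -0.7578 or t = 7.2578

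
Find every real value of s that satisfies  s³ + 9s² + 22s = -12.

s = -5.2361 or s = -3 or s = -0.7639

Rearrange: s³ + 9s² + 22s + 12 = 0.
Possible rational roots are divisors of 12. Testing s = -3 gives 0, so (s + 3) is a factor.
Divide: s³ + 9s² + 22s + 12 = (s + 3)(s² + 6s + 4).
Apply the quadratic formula to s² + 6s + 4 = 0: s = (-6 ± √20)/2, i.e. s ≈ -0.7639 or s ≈ -5.2361.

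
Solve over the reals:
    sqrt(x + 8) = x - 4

x = 8

Square both sides: x + 8 = (x - 4)^2.
Expand and rearrange: x^2 - 9x + 8 = 0.
Solving gives x = 8 or x = 1.
Check each candidate in the original equation:
  x = 8: sqrt(16) = 4, while x - 4 = 4 — valid.
  x = 1: sqrt(9) = 3, while x - 4 = -3 — extraneous.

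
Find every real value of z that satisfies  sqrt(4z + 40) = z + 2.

z = 6

Square both sides: 4z + 40 = (z + 2)^2.
Expand and rearrange: z^2 - 36 = 0.
Solving gives z = 6 or z = -6.
Check each candidate in the original equation:
  z = 6: sqrt(64) = 8, while z + 2 = 8 — valid.
  z = -6: sqrt(16) = 4, while z + 2 = -4 — extraneous.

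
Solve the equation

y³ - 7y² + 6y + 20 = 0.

y = -1.2361 or y = 3.2361 or y = 5

Possible rational roots are divisors of 20. Testing y = 5 gives 0, so (y - 5) is a factor.
Divide: y³ - 7y² + 6y + 20 = (y - 5)(y² - 2y - 4).
Apply the quadratic formula to y² - 2y - 4 = 0: y = (2 ± √20)/2, i.e. y ≈ 3.2361 or y ≈ -1.2361.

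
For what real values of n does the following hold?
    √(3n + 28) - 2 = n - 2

n = 7

Isolate the radical: √(3n + 28) = n.
Square both sides: 3n + 28 = (n)².
Expand and rearrange: n² - 3n - 28 = 0.
Solving gives n = 7 or n = -4.
Check each candidate in the original equation:
  n = 7: √(49) = 7, while n = 7 — valid.
  n = -4: √(16) = 4, while n = -4 — extraneous.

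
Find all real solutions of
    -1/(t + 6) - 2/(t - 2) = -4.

t = -5.7651 or t = 2.5151

Multiply both sides by (t + 6)(t - 2):
-(t - 2) - 2(t + 6) = -4(t + 6)(t - 2).
Expand and collect terms: -4t² - 13t + 58 = 0.
By the quadratic formula, t = (13 ± √1097) / -8, so t ≈ -5.7651 or t ≈ 2.5151.
Neither value makes a denominator zero (t ≠ -6, t ≠ 2), so both are valid.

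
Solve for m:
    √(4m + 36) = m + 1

m = 7

Square both sides: 4m + 36 = (m + 1)².
Expand and rearrange: m² - 2m - 35 = 0.
Solving gives m = 7 or m = -5.
Check each candidate in the original equation:
  m = 7: √(64) = 8, while m + 1 = 8 — valid.
  m = -5: √(16) = 4, while m + 1 = -4 — extraneous.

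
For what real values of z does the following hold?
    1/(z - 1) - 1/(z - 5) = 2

Multiply both sides by (z - 1)(z - 5):
(z - 5) - (z - 1) = 2(z - 1)(z - 5).
Expand and collect terms: 2z^2 - 12z + 14 = 0.
By the quadratic formula, z = (12 +/- sqrt(32)) / 4, so z ~= 4.4142 or z ~= 1.5858.
Neither value makes a denominator zero (z != 1, z != 5), so both are valid.

z = 1.5858 or z = 4.4142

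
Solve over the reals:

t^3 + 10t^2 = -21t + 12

t = -6.4641 or t = -4 or t = 0.4641

Rearrange: t^3 + 10t^2 + 21t - 12 = 0.
Possible rational roots are divisors of -12. Testing t = -4 gives 0, so (t + 4) is a factor.
Divide: t^3 + 10t^2 + 21t - 12 = (t + 4)(t^2 + 6t - 3).
Apply the quadratic formula to t^2 + 6t - 3 = 0: t = (-6 +/- sqrt(48))/2, i.e. t ~= 0.4641 or t ~= -6.4641.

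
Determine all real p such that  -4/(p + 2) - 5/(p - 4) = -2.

p = -0.6949 or p = 7.1949

Multiply both sides by (p + 2)(p - 4):
-4(p - 4) - 5(p + 2) = -2(p + 2)(p - 4).
Expand and collect terms: -2p² + 13p + 10 = 0.
By the quadratic formula, p = (-13 ± √249) / -4, so p ≈ -0.6949 or p ≈ 7.1949.
Neither value makes a denominator zero (p ≠ -2, p ≠ 4), so both are valid.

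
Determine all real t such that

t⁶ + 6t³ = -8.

Let u = t³. The equation becomes u² + 6u + 8 = 0.
Factor: (u + 4)(u + 2) = 0, so u = -4 or u = -2.
t³ = -4 gives t = -∛(4) ≈ -1.5874.
t³ = -2 gives t = -∛(2) ≈ -1.2599.

t = -1.5874 or t = -1.2599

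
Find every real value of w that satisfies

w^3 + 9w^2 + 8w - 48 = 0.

Possible rational roots are divisors of -48. Testing w = -4 gives 0, so (w + 4) is a factor.
Divide: w^3 + 9w^2 + 8w - 48 = (w + 4)(w^2 + 5w - 12).
Apply the quadratic formula to w^2 + 5w - 12 = 0: w = (-5 +/- sqrt(73))/2, i.e. w ~= 1.772 or w ~= -6.772.

w = -6.772 or w = -4 or w = 1.772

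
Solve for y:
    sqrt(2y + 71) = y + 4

Square both sides: 2y + 71 = (y + 4)^2.
Expand and rearrange: y^2 + 6y - 55 = 0.
Solving gives y = 5 or y = -11.
Check each candidate in the original equation:
  y = 5: sqrt(81) = 9, while y + 4 = 9 — valid.
  y = -11: sqrt(49) = 7, while y + 4 = -7 — extraneous.

y = 5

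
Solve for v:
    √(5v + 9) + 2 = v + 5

Isolate the radical: √(5v + 9) = v + 3.
Square both sides: 5v + 9 = (v + 3)².
Expand and rearrange: v² + v = 0.
Solving gives v = 0 or v = -1.
Check each candidate in the original equation:
  v = 0: √(9) = 3, while v + 3 = 3 — valid.
  v = -1: √(4) = 2, while v + 3 = 2 — valid.

v = -1 or v = 0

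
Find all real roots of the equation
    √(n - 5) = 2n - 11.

n = 6

Square both sides: n - 5 = (2n - 11)².
Expand and rearrange: 4n² - 45n + 126 = 0.
Solving gives n = 6 or n = 5.25.
Check each candidate in the original equation:
  n = 6: √(1) = 1, while 2n - 11 = 1 — valid.
  n = 5.25: √(0.25) = 0.5, while 2n - 11 = -0.5 — extraneous.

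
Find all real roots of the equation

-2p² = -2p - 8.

p = -1.5616 or p = 2.5616

Rearrange to standard form: -2p² + 2p + 8 = 0.
Discriminant: (2)² − 4·(-2)·8 = 68.
Quadratic formula: p = (-2 ± √68) / (-4).
So p = 1/2 - √(17)/2 ≈ -1.5616 or p = 1/2 + √(17)/2 ≈ 2.5616.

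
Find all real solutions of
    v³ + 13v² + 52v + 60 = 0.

v = -6 or v = -5 or v = -2

Possible rational roots are divisors of 60. Testing v = -5 gives 0, so (v + 5) is a factor.
Divide: v³ + 13v² + 52v + 60 = (v + 5)(v² + 8v + 12).
Factor the quadratic: v = -2 or v = -6.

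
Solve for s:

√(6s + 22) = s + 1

Square both sides: 6s + 22 = (s + 1)².
Expand and rearrange: s² - 4s - 21 = 0.
Solving gives s = 7 or s = -3.
Check each candidate in the original equation:
  s = 7: √(64) = 8, while s + 1 = 8 — valid.
  s = -3: √(4) = 2, while s + 1 = -2 — extraneous.

s = 7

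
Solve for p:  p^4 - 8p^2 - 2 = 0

p = -2.871 or p = 2.871

Let u = p^2. The equation becomes u^2 - 8u - 2 = 0.
By the quadratic formula, u = 4 + 3*sqrt(2) or u = 4 - 3*sqrt(2).
p^2 = 4 + 3*sqrt(2) gives p = +/-sqrt(4 + 3*sqrt(2)) ~= +/-2.871.
p^2 = 4 - 3*sqrt(2) < 0 has no real solution.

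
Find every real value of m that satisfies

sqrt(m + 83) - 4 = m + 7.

Isolate the radical: sqrt(m + 83) = m + 11.
Square both sides: m + 83 = (m + 11)^2.
Expand and rearrange: m^2 + 21m + 38 = 0.
Solving gives m = -2 or m = -19.
Check each candidate in the original equation:
  m = -2: sqrt(81) = 9, while m + 11 = 9 — valid.
  m = -19: sqrt(64) = 8, while m + 11 = -8 — extraneous.

m = -2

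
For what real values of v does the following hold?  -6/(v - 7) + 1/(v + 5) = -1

Multiply both sides by (v - 7)(v + 5):
-6(v + 5) + (v - 7) = -(v - 7)(v + 5).
Expand and collect terms: -v² + 7v + 72 = 0.
By the quadratic formula, v = (-7 ± √337) / -2, so v ≈ -5.6788 or v ≈ 12.6788.
Neither value makes a denominator zero (v ≠ 7, v ≠ -5), so both are valid.

v = -5.6788 or v = 12.6788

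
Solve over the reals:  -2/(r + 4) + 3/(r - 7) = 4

Multiply both sides by (r + 4)(r - 7):
-2(r - 7) + 3(r + 4) = 4(r + 4)(r - 7).
Expand and collect terms: 4r² - 13r - 138 = 0.
By the quadratic formula, r = (13 ± √2377) / 8, so r ≈ 7.7193 or r ≈ -4.4693.
Neither value makes a denominator zero (r ≠ -4, r ≠ 7), so both are valid.

r = -4.4693 or r = 7.7193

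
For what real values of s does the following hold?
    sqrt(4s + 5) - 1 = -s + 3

Isolate the radical: sqrt(4s + 5) = -s + 4.
Square both sides: 4s + 5 = (-s + 4)^2.
Expand and rearrange: s^2 - 12s + 11 = 0.
Solving gives s = 11 or s = 1.
Check each candidate in the original equation:
  s = 11: sqrt(49) = 7, while -s + 4 = -7 — extraneous.
  s = 1: sqrt(9) = 3, while -s + 4 = 3 — valid.

s = 1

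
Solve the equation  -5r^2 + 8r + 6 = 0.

Discriminant: (8)^2 - 4*(-5)*6 = 184.
Quadratic formula: r = (-8 +/- sqrt(184)) / (-10).
So r = 4/5 - sqrt(46)/5 ~= -0.5565 or r = 4/5 + sqrt(46)/5 ~= 2.1565.

r = -0.5565 or r = 2.1565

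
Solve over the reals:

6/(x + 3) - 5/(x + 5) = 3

Multiply both sides by (x + 3)(x + 5):
6(x + 5) - 5(x + 3) = 3(x + 3)(x + 5).
Expand and collect terms: 3x² + 23x + 30 = 0.
Factor or apply the quadratic formula: x = -1.6667 or x = -6.
Neither value makes a denominator zero (x ≠ -3, x ≠ -5), so both are valid.

x = -6 or x = -1.6667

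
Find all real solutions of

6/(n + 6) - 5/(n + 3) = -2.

Multiply both sides by (n + 6)(n + 3):
6(n + 3) - 5(n + 6) = -2(n + 6)(n + 3).
Expand and collect terms: -2n^2 - 19n - 24 = 0.
Factor or apply the quadratic formula: n = -8 or n = -1.5.
Neither value makes a denominator zero (n != -6, n != -3), so both are valid.

n = -8 or n = -1.5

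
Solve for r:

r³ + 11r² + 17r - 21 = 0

Possible rational roots are divisors of -21. Testing r = -3 gives 0, so (r + 3) is a factor.
Divide: r³ + 11r² + 17r - 21 = (r + 3)(r² + 8r - 7).
Apply the quadratic formula to r² + 8r - 7 = 0: r = (-8 ± √92)/2, i.e. r ≈ 0.7958 or r ≈ -8.7958.

r = -8.7958 or r = -3 or r = 0.7958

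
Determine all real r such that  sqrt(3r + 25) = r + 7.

Square both sides: 3r + 25 = (r + 7)^2.
Expand and rearrange: r^2 + 11r + 24 = 0.
Solving gives r = -3 or r = -8.
Check each candidate in the original equation:
  r = -3: sqrt(16) = 4, while r + 7 = 4 — valid.
  r = -8: sqrt(1) = 1, while r + 7 = -1 — extraneous.

r = -3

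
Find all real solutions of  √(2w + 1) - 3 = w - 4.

Isolate the radical: √(2w + 1) = w - 1.
Square both sides: 2w + 1 = (w - 1)².
Expand and rearrange: w² - 4w = 0.
Solving gives w = 4 or w = 0.
Check each candidate in the original equation:
  w = 4: √(9) = 3, while w - 1 = 3 — valid.
  w = 0: √(1) = 1, while w - 1 = -1 — extraneous.

w = 4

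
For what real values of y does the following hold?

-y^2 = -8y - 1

y = -0.1231 or y = 8.1231

Rearrange to standard form: -y^2 + 8y + 1 = 0.
Discriminant: (8)^2 - 4*(-1)*1 = 68.
Quadratic formula: y = (-8 +/- sqrt(68)) / (-2).
So y = 4 - sqrt(17) ~= -0.1231 or y = 4 + sqrt(17) ~= 8.1231.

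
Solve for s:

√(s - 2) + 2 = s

Isolate the radical: √(s - 2) = s - 2.
Square both sides: s - 2 = (s - 2)².
Expand and rearrange: s² - 5s + 6 = 0.
Solving gives s = 3 or s = 2.
Check each candidate in the original equation:
  s = 3: √(1) = 1, while s - 2 = 1 — valid.
  s = 2: √(0) = 0, while s - 2 = 0 — valid.

s = 2 or s = 3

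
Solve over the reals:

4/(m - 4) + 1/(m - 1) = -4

Multiply both sides by (m - 4)(m - 1):
4(m - 1) + (m - 4) = -4(m - 4)(m - 1).
Expand and collect terms: -4m^2 + 15m - 8 = 0.
By the quadratic formula, m = (-15 +/- sqrt(97)) / -8, so m ~= 0.6439 or m ~= 3.1061.
Neither value makes a denominator zero (m != 4, m != 1), so both are valid.

m = 0.6439 or m = 3.1061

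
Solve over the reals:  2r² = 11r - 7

r = 0.7344 or r = 4.7656

Rearrange to standard form: 2r² - 11r + 7 = 0.
Discriminant: (-11)² − 4·2·7 = 65.
Quadratic formula: r = (11 ± √65) / 4.
So r = √(65)/4 + 11/4 ≈ 4.7656 or r = 11/4 - √(65)/4 ≈ 0.7344.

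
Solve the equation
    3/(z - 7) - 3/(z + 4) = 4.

z = -4.7048 or z = 7.7048

Multiply both sides by (z - 7)(z + 4):
3(z + 4) - 3(z - 7) = 4(z - 7)(z + 4).
Expand and collect terms: 4z² - 12z - 145 = 0.
By the quadratic formula, z = (12 ± √2464) / 8, so z ≈ 7.7048 or z ≈ -4.7048.
Neither value makes a denominator zero (z ≠ 7, z ≠ -4), so both are valid.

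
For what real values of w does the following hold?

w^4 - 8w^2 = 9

w = -3 or w = 3

Let u = w^2. The equation becomes u^2 - 8u - 9 = 0.
Factor: (u - 9)(u + 1) = 0, so u = 9 or u = -1.
w^2 = 9 gives w = +/-3.
w^2 = -1 < 0 has no real solution.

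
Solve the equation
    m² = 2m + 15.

m = -3 or m = 5

Bring every term to one side: m² - 2m - 15 = 0.
Factor: (m - 5)(m + 3) = 0.
So m = 5 or m = -3.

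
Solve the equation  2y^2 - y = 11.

y = -2.1085 or y = 2.6085

Rearrange to standard form: 2y^2 - y - 11 = 0.
Discriminant: (-1)^2 - 4*2*(-11) = 89.
Quadratic formula: y = (1 +/- sqrt(89)) / 4.
So y = 1/4 + sqrt(89)/4 ~= 2.6085 or y = 1/4 - sqrt(89)/4 ~= -2.1085.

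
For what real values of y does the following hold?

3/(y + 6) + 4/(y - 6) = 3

y = -5.1072 or y = 7.4405

Multiply both sides by (y + 6)(y - 6):
3(y - 6) + 4(y + 6) = 3(y + 6)(y - 6).
Expand and collect terms: 3y^2 - 7y - 114 = 0.
By the quadratic formula, y = (7 +/- sqrt(1417)) / 6, so y ~= 7.4405 or y ~= -5.1072.
Neither value makes a denominator zero (y != -6, y != 6), so both are valid.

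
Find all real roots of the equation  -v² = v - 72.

Bring every term to one side: -v² - v + 72 = 0.
Factor: -1(v + 9)(v - 8) = 0.
So v = -9 or v = 8.

v = -9 or v = 8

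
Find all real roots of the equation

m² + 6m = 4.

m = -6.6056 or m = 0.6056

Rearrange to standard form: m² + 6m - 4 = 0.
Discriminant: (6)² − 4·1·(-4) = 52.
Quadratic formula: m = (-6 ± √52) / 2.
So m = -3 + √(13) ≈ 0.6056 or m = -√(13) - 3 ≈ -6.6056.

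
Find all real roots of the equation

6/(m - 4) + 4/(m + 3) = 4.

Multiply both sides by (m - 4)(m + 3):
6(m + 3) + 4(m - 4) = 4(m - 4)(m + 3).
Expand and collect terms: 4m^2 - 14m - 50 = 0.
By the quadratic formula, m = (14 +/- sqrt(996)) / 8, so m ~= 5.6949 or m ~= -2.1949.
Neither value makes a denominator zero (m != 4, m != -3), so both are valid.

m = -2.1949 or m = 5.6949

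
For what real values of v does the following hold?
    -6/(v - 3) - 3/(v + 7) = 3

Multiply both sides by (v - 3)(v + 7):
-6(v + 7) - 3(v - 3) = 3(v - 3)(v + 7).
Expand and collect terms: 3v² + 21v - 30 = 0.
By the quadratic formula, v = (-21 ± √801) / 6, so v ≈ 1.217 or v ≈ -8.217.
Neither value makes a denominator zero (v ≠ 3, v ≠ -7), so both are valid.

v = -8.217 or v = 1.217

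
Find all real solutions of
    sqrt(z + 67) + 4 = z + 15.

z = -3

Isolate the radical: sqrt(z + 67) = z + 11.
Square both sides: z + 67 = (z + 11)^2.
Expand and rearrange: z^2 + 21z + 54 = 0.
Solving gives z = -3 or z = -18.
Check each candidate in the original equation:
  z = -3: sqrt(64) = 8, while z + 11 = 8 — valid.
  z = -18: sqrt(49) = 7, while z + 11 = -7 — extraneous.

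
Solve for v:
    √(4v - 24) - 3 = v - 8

v = 7

Isolate the radical: √(4v - 24) = v - 5.
Square both sides: 4v - 24 = (v - 5)².
Expand and rearrange: v² - 14v + 49 = 0.
This gives the repeated root v = 7.
Check in the original equation:
  v = 7: √(4) = 2, while v - 5 = 2 — valid.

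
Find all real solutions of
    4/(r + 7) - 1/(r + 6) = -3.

r = -8.1547 or r = -5.8453

Multiply both sides by (r + 7)(r + 6):
4(r + 6) - (r + 7) = -3(r + 7)(r + 6).
Expand and collect terms: -3r² - 42r - 143 = 0.
By the quadratic formula, r = (42 ± √48) / -6, so r ≈ -8.1547 or r ≈ -5.8453.
Neither value makes a denominator zero (r ≠ -7, r ≠ -6), so both are valid.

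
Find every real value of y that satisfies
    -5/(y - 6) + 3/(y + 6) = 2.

Multiply both sides by (y - 6)(y + 6):
-5(y + 6) + 3(y - 6) = 2(y - 6)(y + 6).
Expand and collect terms: 2y² + 2y - 24 = 0.
Factor or apply the quadratic formula: y = 3 or y = -4.
Neither value makes a denominator zero (y ≠ 6, y ≠ -6), so both are valid.

y = -4 or y = 3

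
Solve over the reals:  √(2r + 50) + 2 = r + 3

r = 7

Isolate the radical: √(2r + 50) = r + 1.
Square both sides: 2r + 50 = (r + 1)².
Expand and rearrange: r² - 49 = 0.
Solving gives r = 7 or r = -7.
Check each candidate in the original equation:
  r = 7: √(64) = 8, while r + 1 = 8 — valid.
  r = -7: √(36) = 6, while r + 1 = -6 — extraneous.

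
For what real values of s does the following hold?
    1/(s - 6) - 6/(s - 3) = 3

Multiply both sides by (s - 6)(s - 3):
(s - 3) - 6(s - 6) = 3(s - 6)(s - 3).
Expand and collect terms: 3s^2 - 22s + 21 = 0.
By the quadratic formula, s = (22 +/- sqrt(232)) / 6, so s ~= 6.2053 or s ~= 1.1281.
Neither value makes a denominator zero (s != 6, s != 3), so both are valid.

s = 1.1281 or s = 6.2053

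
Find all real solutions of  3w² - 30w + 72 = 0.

w = 4 or w = 6

Factor: 3(w - 4)(w - 6) = 0.
So w = 4 or w = 6.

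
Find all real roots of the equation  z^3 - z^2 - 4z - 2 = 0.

Possible rational roots are divisors of -2. Testing z = -1 gives 0, so (z + 1) is a factor.
Divide: z^3 - z^2 - 4z - 2 = (z + 1)(z^2 - 2z - 2).
Apply the quadratic formula to z^2 - 2z - 2 = 0: z = (2 +/- sqrt(12))/2, i.e. z ~= 2.7321 or z ~= -0.7321.

z = -1 or z = -0.7321 or z = 2.7321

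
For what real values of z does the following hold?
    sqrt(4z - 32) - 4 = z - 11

z = 9

Isolate the radical: sqrt(4z - 32) = z - 7.
Square both sides: 4z - 32 = (z - 7)^2.
Expand and rearrange: z^2 - 18z + 81 = 0.
This gives the repeated root z = 9.
Check in the original equation:
  z = 9: sqrt(4) = 2, while z - 7 = 2 — valid.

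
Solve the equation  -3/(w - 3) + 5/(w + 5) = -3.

w = -6.5081 or w = 3.8414

Multiply both sides by (w - 3)(w + 5):
-3(w + 5) + 5(w - 3) = -3(w - 3)(w + 5).
Expand and collect terms: -3w² - 8w + 75 = 0.
By the quadratic formula, w = (8 ± √964) / -6, so w ≈ -6.5081 or w ≈ 3.8414.
Neither value makes a denominator zero (w ≠ 3, w ≠ -5), so both are valid.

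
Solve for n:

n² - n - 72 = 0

n = -8 or n = 9

Factor: (n - 9)(n + 8) = 0.
So n = 9 or n = -8.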